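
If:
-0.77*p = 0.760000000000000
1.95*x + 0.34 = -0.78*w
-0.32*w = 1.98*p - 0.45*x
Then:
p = -0.99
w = 3.75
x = -1.68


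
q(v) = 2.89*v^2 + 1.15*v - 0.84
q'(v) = 5.78*v + 1.15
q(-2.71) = 17.27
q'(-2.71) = -14.51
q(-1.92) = 7.61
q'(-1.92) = -9.95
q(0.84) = 2.17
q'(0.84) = 6.01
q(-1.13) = 1.55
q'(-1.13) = -5.38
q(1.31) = 5.63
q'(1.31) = 8.72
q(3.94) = 48.55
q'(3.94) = 23.92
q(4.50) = 62.86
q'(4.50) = 27.16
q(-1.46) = 3.64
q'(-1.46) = -7.29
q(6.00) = 110.10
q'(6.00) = 35.83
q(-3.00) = 21.72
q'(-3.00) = -16.19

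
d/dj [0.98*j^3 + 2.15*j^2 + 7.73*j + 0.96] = 2.94*j^2 + 4.3*j + 7.73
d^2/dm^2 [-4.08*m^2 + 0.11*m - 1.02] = -8.16000000000000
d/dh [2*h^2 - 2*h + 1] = 4*h - 2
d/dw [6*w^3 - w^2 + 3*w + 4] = 18*w^2 - 2*w + 3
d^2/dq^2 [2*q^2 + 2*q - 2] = 4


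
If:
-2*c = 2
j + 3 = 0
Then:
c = -1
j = -3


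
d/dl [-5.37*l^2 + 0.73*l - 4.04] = 0.73 - 10.74*l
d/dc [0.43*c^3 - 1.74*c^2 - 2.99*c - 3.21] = 1.29*c^2 - 3.48*c - 2.99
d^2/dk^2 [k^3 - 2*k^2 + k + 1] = 6*k - 4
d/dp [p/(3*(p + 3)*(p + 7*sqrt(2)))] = -p^2/(3*(p + 3)^2*(p + 7*sqrt(2))^2) + 7*sqrt(2)/((p + 3)^2*(p + 7*sqrt(2))^2)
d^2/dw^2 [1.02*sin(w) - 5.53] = -1.02*sin(w)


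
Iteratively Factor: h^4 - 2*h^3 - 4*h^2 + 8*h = (h - 2)*(h^3 - 4*h) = h*(h - 2)*(h^2 - 4) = h*(h - 2)^2*(h + 2)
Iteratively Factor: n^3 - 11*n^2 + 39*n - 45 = (n - 3)*(n^2 - 8*n + 15) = (n - 5)*(n - 3)*(n - 3)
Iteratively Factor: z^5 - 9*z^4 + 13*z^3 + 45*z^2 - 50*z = (z - 5)*(z^4 - 4*z^3 - 7*z^2 + 10*z) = (z - 5)^2*(z^3 + z^2 - 2*z) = (z - 5)^2*(z - 1)*(z^2 + 2*z) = z*(z - 5)^2*(z - 1)*(z + 2)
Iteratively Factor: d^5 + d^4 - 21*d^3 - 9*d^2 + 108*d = (d - 3)*(d^4 + 4*d^3 - 9*d^2 - 36*d) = (d - 3)*(d + 3)*(d^3 + d^2 - 12*d) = (d - 3)^2*(d + 3)*(d^2 + 4*d) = d*(d - 3)^2*(d + 3)*(d + 4)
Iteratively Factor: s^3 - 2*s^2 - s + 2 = (s - 2)*(s^2 - 1) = (s - 2)*(s + 1)*(s - 1)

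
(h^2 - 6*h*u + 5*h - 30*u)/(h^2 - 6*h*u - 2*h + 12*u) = (h + 5)/(h - 2)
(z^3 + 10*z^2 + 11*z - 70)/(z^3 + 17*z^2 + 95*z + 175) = (z - 2)/(z + 5)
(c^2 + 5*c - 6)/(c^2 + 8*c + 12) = (c - 1)/(c + 2)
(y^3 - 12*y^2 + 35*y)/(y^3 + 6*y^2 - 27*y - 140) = y*(y - 7)/(y^2 + 11*y + 28)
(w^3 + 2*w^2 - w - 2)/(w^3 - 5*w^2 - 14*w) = (w^2 - 1)/(w*(w - 7))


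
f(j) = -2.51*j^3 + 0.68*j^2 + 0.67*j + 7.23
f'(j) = -7.53*j^2 + 1.36*j + 0.67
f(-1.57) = 17.57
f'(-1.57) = -20.03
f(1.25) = 4.23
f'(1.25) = -9.40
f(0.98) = 6.18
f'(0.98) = -5.23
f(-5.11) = 356.48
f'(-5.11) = -202.90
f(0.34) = 7.44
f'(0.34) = 0.26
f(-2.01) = 29.01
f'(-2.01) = -32.49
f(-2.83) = 67.67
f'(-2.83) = -63.49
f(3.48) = -87.99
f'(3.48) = -85.79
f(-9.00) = 1886.07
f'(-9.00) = -621.50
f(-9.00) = 1886.07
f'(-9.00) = -621.50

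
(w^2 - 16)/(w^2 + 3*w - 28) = (w + 4)/(w + 7)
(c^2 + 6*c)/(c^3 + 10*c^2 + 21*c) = (c + 6)/(c^2 + 10*c + 21)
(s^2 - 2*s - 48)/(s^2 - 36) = (s - 8)/(s - 6)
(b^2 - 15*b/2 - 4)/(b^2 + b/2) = (b - 8)/b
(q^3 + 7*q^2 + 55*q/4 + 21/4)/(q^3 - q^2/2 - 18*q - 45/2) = (4*q^2 + 16*q + 7)/(2*(2*q^2 - 7*q - 15))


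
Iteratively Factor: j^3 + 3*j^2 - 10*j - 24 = (j + 4)*(j^2 - j - 6) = (j + 2)*(j + 4)*(j - 3)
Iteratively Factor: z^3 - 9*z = (z)*(z^2 - 9) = z*(z + 3)*(z - 3)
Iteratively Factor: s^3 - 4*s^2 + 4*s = (s)*(s^2 - 4*s + 4) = s*(s - 2)*(s - 2)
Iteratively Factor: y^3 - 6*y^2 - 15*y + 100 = (y - 5)*(y^2 - y - 20) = (y - 5)*(y + 4)*(y - 5)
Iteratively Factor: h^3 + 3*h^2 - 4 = (h + 2)*(h^2 + h - 2) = (h + 2)^2*(h - 1)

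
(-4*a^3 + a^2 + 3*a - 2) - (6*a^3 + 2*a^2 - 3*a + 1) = -10*a^3 - a^2 + 6*a - 3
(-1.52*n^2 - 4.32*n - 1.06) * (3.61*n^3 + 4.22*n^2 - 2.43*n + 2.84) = -5.4872*n^5 - 22.0096*n^4 - 18.3634*n^3 + 1.7076*n^2 - 9.693*n - 3.0104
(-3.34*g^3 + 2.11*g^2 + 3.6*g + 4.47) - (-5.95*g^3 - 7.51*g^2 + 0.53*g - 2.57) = 2.61*g^3 + 9.62*g^2 + 3.07*g + 7.04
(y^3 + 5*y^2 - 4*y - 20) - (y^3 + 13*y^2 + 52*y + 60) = -8*y^2 - 56*y - 80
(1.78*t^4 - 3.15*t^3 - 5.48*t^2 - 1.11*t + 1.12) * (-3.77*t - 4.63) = -6.7106*t^5 + 3.6341*t^4 + 35.2441*t^3 + 29.5571*t^2 + 0.9169*t - 5.1856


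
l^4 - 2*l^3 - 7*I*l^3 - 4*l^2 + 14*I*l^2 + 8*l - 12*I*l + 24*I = (l - 2)*(l - 6*I)*(l - 2*I)*(l + I)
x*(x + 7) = x^2 + 7*x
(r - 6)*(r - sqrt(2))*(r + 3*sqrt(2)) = r^3 - 6*r^2 + 2*sqrt(2)*r^2 - 12*sqrt(2)*r - 6*r + 36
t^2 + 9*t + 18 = (t + 3)*(t + 6)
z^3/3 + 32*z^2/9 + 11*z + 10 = (z/3 + 1)*(z + 5/3)*(z + 6)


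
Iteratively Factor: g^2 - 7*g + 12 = (g - 3)*(g - 4)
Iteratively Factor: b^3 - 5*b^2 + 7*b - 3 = (b - 1)*(b^2 - 4*b + 3) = (b - 3)*(b - 1)*(b - 1)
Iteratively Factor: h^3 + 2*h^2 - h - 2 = (h + 2)*(h^2 - 1) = (h + 1)*(h + 2)*(h - 1)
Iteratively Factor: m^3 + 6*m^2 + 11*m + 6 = (m + 1)*(m^2 + 5*m + 6) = (m + 1)*(m + 3)*(m + 2)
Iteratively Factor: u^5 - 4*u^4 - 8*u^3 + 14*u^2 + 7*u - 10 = (u + 1)*(u^4 - 5*u^3 - 3*u^2 + 17*u - 10) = (u - 1)*(u + 1)*(u^3 - 4*u^2 - 7*u + 10) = (u - 5)*(u - 1)*(u + 1)*(u^2 + u - 2) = (u - 5)*(u - 1)^2*(u + 1)*(u + 2)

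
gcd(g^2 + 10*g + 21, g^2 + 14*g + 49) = g + 7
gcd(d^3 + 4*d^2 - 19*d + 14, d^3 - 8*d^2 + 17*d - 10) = d^2 - 3*d + 2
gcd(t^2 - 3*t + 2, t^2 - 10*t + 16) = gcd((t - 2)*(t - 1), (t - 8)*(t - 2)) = t - 2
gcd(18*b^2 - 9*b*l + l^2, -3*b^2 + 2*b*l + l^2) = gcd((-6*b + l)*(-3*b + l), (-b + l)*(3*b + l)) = 1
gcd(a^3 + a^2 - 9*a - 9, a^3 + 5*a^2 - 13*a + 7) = 1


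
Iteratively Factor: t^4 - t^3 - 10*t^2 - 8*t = (t)*(t^3 - t^2 - 10*t - 8) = t*(t + 1)*(t^2 - 2*t - 8) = t*(t + 1)*(t + 2)*(t - 4)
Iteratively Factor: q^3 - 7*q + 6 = (q - 1)*(q^2 + q - 6) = (q - 2)*(q - 1)*(q + 3)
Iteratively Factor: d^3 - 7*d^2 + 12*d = (d - 4)*(d^2 - 3*d) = d*(d - 4)*(d - 3)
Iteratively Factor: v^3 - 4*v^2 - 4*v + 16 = (v - 2)*(v^2 - 2*v - 8) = (v - 2)*(v + 2)*(v - 4)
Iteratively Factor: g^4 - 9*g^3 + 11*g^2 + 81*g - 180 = (g - 3)*(g^3 - 6*g^2 - 7*g + 60) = (g - 3)*(g + 3)*(g^2 - 9*g + 20) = (g - 5)*(g - 3)*(g + 3)*(g - 4)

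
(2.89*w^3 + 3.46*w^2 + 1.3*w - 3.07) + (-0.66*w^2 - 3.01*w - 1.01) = 2.89*w^3 + 2.8*w^2 - 1.71*w - 4.08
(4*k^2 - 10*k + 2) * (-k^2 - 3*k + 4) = -4*k^4 - 2*k^3 + 44*k^2 - 46*k + 8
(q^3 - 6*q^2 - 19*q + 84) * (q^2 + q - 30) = q^5 - 5*q^4 - 55*q^3 + 245*q^2 + 654*q - 2520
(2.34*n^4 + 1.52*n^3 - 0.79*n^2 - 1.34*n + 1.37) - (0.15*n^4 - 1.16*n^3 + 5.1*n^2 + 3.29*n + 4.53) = 2.19*n^4 + 2.68*n^3 - 5.89*n^2 - 4.63*n - 3.16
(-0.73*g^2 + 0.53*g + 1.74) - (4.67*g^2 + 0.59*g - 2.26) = -5.4*g^2 - 0.0599999999999999*g + 4.0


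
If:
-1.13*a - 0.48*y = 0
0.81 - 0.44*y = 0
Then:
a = -0.78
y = 1.84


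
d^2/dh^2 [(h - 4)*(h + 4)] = 2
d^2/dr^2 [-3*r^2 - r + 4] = -6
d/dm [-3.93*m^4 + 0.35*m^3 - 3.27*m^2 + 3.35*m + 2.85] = -15.72*m^3 + 1.05*m^2 - 6.54*m + 3.35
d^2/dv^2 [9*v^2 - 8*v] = 18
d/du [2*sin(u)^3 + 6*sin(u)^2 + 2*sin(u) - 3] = 2*(3*sin(u)^2 + 6*sin(u) + 1)*cos(u)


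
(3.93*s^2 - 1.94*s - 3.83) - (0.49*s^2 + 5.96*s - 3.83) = 3.44*s^2 - 7.9*s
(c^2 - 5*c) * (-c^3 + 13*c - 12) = -c^5 + 5*c^4 + 13*c^3 - 77*c^2 + 60*c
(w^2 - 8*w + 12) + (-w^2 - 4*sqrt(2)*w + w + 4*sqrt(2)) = -7*w - 4*sqrt(2)*w + 4*sqrt(2) + 12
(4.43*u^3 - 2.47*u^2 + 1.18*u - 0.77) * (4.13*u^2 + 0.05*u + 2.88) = 18.2959*u^5 - 9.9796*u^4 + 17.5083*u^3 - 10.2347*u^2 + 3.3599*u - 2.2176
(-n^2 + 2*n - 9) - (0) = -n^2 + 2*n - 9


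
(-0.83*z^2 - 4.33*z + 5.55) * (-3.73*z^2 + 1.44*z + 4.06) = 3.0959*z^4 + 14.9557*z^3 - 30.3065*z^2 - 9.5878*z + 22.533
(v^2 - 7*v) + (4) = v^2 - 7*v + 4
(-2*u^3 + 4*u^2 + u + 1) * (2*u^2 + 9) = -4*u^5 + 8*u^4 - 16*u^3 + 38*u^2 + 9*u + 9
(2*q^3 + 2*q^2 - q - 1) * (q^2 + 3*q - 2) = 2*q^5 + 8*q^4 + q^3 - 8*q^2 - q + 2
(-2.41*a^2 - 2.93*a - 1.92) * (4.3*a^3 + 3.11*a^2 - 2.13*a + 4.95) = -10.363*a^5 - 20.0941*a^4 - 12.235*a^3 - 11.6598*a^2 - 10.4139*a - 9.504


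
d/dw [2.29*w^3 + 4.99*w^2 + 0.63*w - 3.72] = 6.87*w^2 + 9.98*w + 0.63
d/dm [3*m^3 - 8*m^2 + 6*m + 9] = 9*m^2 - 16*m + 6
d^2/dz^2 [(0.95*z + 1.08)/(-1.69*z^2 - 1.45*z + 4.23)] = (-(0.95*z + 1.08)*(3.38*z + 1.45)*(6.76*z + 2.9) + (9.633*z + 6.4054)*(1.69*z^2 + 1.45*z - 4.23))/(1.69*z^2 + 1.45*z - 4.23)^3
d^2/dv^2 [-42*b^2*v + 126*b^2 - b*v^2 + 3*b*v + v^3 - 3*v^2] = -2*b + 6*v - 6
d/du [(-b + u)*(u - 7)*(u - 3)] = -2*b*u + 10*b + 3*u^2 - 20*u + 21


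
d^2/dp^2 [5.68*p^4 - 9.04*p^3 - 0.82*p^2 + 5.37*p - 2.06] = 68.16*p^2 - 54.24*p - 1.64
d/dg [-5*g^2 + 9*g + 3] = 9 - 10*g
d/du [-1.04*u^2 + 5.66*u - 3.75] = 5.66 - 2.08*u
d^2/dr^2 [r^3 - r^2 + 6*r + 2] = 6*r - 2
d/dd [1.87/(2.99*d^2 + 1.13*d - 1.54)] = (-11.1826*d - 2.1131)/(2.99*d^2 + 1.13*d - 1.54)^2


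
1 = 1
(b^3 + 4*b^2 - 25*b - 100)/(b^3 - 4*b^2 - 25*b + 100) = (b + 4)/(b - 4)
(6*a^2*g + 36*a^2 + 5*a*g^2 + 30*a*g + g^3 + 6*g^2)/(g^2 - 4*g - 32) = (6*a^2*g + 36*a^2 + 5*a*g^2 + 30*a*g + g^3 + 6*g^2)/(g^2 - 4*g - 32)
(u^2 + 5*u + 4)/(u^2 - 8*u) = (u^2 + 5*u + 4)/(u*(u - 8))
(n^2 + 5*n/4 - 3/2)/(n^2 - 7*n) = (4*n^2 + 5*n - 6)/(4*n*(n - 7))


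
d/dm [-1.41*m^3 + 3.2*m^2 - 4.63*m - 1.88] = -4.23*m^2 + 6.4*m - 4.63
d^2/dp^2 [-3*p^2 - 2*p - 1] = -6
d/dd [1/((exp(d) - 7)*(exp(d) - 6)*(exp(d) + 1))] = -((exp(d) - 7)*(exp(d) - 6) + (exp(d) - 7)*(exp(d) + 1) + (exp(d) - 6)*(exp(d) + 1))/(4*(exp(d) - 7)^2*(exp(d) - 6)^2*cosh(d/2)^2)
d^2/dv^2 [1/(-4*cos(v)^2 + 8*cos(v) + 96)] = (-8*sin(v)^4 + 204*sin(v)^2 + 81*cos(v) + 3*cos(3*v) - 84)/(8*(sin(v)^2 + 2*cos(v) + 23)^3)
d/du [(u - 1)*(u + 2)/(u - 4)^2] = -9*u/(u^3 - 12*u^2 + 48*u - 64)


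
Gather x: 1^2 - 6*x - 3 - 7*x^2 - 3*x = -7*x^2 - 9*x - 2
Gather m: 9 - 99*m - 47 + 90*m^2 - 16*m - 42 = 90*m^2 - 115*m - 80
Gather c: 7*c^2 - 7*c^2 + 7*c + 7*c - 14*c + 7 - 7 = 0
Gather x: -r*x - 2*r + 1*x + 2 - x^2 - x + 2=-r*x - 2*r - x^2 + 4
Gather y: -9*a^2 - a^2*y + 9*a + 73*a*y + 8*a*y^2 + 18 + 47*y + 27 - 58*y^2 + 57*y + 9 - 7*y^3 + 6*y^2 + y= -9*a^2 + 9*a - 7*y^3 + y^2*(8*a - 52) + y*(-a^2 + 73*a + 105) + 54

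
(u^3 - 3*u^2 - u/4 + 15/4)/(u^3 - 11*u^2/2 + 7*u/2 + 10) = (u - 3/2)/(u - 4)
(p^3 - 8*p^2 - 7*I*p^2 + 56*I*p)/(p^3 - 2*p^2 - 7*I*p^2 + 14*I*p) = (p - 8)/(p - 2)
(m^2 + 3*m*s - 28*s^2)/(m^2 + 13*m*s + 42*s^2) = (m - 4*s)/(m + 6*s)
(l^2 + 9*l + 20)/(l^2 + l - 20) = (l + 4)/(l - 4)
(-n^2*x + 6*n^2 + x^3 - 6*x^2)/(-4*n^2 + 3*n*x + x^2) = (n*x - 6*n + x^2 - 6*x)/(4*n + x)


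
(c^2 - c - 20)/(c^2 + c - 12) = (c - 5)/(c - 3)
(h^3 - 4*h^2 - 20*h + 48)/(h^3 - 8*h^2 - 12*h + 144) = (h - 2)/(h - 6)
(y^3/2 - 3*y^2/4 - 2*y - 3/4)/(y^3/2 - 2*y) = (2*y^3 - 3*y^2 - 8*y - 3)/(2*y*(y^2 - 4))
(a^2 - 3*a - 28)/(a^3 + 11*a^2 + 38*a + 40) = (a - 7)/(a^2 + 7*a + 10)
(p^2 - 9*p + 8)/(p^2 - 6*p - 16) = (p - 1)/(p + 2)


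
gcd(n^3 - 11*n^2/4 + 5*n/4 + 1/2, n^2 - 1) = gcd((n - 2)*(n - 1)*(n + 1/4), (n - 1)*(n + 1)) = n - 1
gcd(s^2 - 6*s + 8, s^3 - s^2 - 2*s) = s - 2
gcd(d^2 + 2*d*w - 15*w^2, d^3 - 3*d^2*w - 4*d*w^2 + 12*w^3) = -d + 3*w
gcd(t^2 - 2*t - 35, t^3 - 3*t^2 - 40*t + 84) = t - 7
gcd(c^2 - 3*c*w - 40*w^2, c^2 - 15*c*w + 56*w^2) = -c + 8*w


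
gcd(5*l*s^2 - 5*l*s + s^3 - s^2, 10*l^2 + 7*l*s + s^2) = 5*l + s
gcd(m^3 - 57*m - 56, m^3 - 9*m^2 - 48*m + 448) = m^2 - m - 56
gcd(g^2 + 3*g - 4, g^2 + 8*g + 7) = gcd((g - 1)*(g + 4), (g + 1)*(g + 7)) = 1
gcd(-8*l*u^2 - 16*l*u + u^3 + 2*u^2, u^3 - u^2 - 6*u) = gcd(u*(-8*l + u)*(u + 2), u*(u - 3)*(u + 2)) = u^2 + 2*u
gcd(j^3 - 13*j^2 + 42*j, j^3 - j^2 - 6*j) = j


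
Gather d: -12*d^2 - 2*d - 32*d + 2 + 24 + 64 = -12*d^2 - 34*d + 90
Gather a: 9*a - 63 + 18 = 9*a - 45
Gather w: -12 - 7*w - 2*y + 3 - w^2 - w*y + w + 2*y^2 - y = -w^2 + w*(-y - 6) + 2*y^2 - 3*y - 9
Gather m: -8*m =-8*m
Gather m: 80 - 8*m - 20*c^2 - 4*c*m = -20*c^2 + m*(-4*c - 8) + 80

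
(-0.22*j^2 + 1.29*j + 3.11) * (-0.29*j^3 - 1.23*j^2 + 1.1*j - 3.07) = 0.0638*j^5 - 0.1035*j^4 - 2.7306*j^3 - 1.7309*j^2 - 0.539299999999999*j - 9.5477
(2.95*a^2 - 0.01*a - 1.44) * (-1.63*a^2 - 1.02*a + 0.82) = -4.8085*a^4 - 2.9927*a^3 + 4.7764*a^2 + 1.4606*a - 1.1808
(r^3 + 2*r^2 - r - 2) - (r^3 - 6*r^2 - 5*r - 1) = 8*r^2 + 4*r - 1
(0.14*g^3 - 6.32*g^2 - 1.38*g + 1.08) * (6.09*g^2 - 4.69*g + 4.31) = 0.8526*g^5 - 39.1454*g^4 + 21.84*g^3 - 14.1898*g^2 - 11.013*g + 4.6548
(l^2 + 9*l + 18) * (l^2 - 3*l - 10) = l^4 + 6*l^3 - 19*l^2 - 144*l - 180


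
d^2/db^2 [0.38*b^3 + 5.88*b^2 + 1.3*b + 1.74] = 2.28*b + 11.76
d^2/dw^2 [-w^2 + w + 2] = -2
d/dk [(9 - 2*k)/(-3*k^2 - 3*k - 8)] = (-6*k^2 + 54*k + 43)/(9*k^4 + 18*k^3 + 57*k^2 + 48*k + 64)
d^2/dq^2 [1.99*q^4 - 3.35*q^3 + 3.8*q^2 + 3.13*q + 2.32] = 23.88*q^2 - 20.1*q + 7.6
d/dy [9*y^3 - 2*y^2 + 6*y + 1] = 27*y^2 - 4*y + 6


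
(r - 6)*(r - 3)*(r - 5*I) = r^3 - 9*r^2 - 5*I*r^2 + 18*r + 45*I*r - 90*I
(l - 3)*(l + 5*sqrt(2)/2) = l^2 - 3*l + 5*sqrt(2)*l/2 - 15*sqrt(2)/2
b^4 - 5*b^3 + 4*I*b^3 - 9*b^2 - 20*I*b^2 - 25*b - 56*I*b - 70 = (b - 7)*(b + 2)*(b - I)*(b + 5*I)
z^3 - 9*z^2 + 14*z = z*(z - 7)*(z - 2)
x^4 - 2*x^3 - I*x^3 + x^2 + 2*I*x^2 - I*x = x*(x - 1)^2*(x - I)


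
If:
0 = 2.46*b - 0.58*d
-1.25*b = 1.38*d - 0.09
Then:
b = 0.01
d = 0.05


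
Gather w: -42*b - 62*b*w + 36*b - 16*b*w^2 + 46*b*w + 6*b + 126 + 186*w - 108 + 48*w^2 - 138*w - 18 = w^2*(48 - 16*b) + w*(48 - 16*b)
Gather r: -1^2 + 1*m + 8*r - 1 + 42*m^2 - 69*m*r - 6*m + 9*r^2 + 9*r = 42*m^2 - 5*m + 9*r^2 + r*(17 - 69*m) - 2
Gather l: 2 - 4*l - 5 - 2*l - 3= -6*l - 6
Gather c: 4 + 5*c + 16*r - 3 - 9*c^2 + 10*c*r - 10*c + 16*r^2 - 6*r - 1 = -9*c^2 + c*(10*r - 5) + 16*r^2 + 10*r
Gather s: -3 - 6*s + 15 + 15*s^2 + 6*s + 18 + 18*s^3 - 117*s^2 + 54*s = 18*s^3 - 102*s^2 + 54*s + 30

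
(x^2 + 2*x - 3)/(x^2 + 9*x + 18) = (x - 1)/(x + 6)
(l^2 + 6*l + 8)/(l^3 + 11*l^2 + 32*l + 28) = (l + 4)/(l^2 + 9*l + 14)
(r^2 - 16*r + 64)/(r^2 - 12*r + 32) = (r - 8)/(r - 4)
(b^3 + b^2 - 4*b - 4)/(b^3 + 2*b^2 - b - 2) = (b - 2)/(b - 1)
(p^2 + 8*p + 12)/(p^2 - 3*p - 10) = (p + 6)/(p - 5)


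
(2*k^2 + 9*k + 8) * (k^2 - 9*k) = 2*k^4 - 9*k^3 - 73*k^2 - 72*k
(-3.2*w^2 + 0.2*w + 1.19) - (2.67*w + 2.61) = -3.2*w^2 - 2.47*w - 1.42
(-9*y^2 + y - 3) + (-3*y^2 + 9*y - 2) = -12*y^2 + 10*y - 5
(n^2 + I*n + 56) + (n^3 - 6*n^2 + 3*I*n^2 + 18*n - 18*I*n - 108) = n^3 - 5*n^2 + 3*I*n^2 + 18*n - 17*I*n - 52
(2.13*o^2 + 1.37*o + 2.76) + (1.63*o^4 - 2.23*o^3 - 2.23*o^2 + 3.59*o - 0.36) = 1.63*o^4 - 2.23*o^3 - 0.1*o^2 + 4.96*o + 2.4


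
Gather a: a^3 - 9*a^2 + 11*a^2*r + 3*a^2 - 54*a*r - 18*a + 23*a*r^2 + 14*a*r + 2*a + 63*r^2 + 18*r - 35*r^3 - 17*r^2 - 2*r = a^3 + a^2*(11*r - 6) + a*(23*r^2 - 40*r - 16) - 35*r^3 + 46*r^2 + 16*r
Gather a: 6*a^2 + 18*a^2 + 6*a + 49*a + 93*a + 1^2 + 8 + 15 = 24*a^2 + 148*a + 24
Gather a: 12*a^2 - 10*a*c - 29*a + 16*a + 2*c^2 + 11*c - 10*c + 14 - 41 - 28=12*a^2 + a*(-10*c - 13) + 2*c^2 + c - 55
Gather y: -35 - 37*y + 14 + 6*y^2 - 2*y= 6*y^2 - 39*y - 21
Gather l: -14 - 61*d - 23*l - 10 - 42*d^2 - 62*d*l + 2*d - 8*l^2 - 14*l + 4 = -42*d^2 - 59*d - 8*l^2 + l*(-62*d - 37) - 20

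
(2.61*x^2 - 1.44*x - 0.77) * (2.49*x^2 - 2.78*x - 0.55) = 6.4989*x^4 - 10.8414*x^3 + 0.650399999999999*x^2 + 2.9326*x + 0.4235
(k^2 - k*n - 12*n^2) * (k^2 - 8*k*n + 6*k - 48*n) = k^4 - 9*k^3*n + 6*k^3 - 4*k^2*n^2 - 54*k^2*n + 96*k*n^3 - 24*k*n^2 + 576*n^3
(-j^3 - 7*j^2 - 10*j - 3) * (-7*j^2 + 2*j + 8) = 7*j^5 + 47*j^4 + 48*j^3 - 55*j^2 - 86*j - 24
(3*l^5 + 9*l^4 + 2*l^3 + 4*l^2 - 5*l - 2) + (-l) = 3*l^5 + 9*l^4 + 2*l^3 + 4*l^2 - 6*l - 2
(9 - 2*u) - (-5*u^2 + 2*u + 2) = 5*u^2 - 4*u + 7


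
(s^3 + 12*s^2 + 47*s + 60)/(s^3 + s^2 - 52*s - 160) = (s + 3)/(s - 8)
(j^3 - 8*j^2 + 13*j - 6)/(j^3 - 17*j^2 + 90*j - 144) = (j^2 - 2*j + 1)/(j^2 - 11*j + 24)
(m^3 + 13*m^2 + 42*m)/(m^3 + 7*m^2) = (m + 6)/m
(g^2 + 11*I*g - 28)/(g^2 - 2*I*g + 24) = (g + 7*I)/(g - 6*I)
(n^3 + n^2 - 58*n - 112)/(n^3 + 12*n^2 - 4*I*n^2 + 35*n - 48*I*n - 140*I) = (n^2 - 6*n - 16)/(n^2 + n*(5 - 4*I) - 20*I)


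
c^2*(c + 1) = c^3 + c^2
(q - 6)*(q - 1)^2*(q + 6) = q^4 - 2*q^3 - 35*q^2 + 72*q - 36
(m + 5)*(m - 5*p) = m^2 - 5*m*p + 5*m - 25*p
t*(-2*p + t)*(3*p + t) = -6*p^2*t + p*t^2 + t^3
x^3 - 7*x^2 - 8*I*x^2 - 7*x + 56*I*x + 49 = (x - 7)*(x - 7*I)*(x - I)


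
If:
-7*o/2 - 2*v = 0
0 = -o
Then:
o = 0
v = 0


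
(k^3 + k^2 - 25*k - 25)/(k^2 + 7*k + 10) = (k^2 - 4*k - 5)/(k + 2)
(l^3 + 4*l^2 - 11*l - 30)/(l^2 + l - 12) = (l^2 + 7*l + 10)/(l + 4)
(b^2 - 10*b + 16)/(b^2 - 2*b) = (b - 8)/b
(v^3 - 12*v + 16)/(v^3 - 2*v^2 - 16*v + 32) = (v - 2)/(v - 4)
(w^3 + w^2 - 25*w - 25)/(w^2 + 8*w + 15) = (w^2 - 4*w - 5)/(w + 3)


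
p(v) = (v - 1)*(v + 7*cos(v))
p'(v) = v + (1 - 7*sin(v))*(v - 1) + 7*cos(v) = v + (1 - v)*(7*sin(v) - 1) + 7*cos(v)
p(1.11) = 0.46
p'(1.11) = 3.64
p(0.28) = -5.05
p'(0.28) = 7.68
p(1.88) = -0.22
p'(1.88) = -5.24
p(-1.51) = 2.72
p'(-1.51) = -21.13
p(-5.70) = -0.96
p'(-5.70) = 19.27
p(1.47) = 1.02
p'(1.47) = -0.63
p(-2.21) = 20.50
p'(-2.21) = -27.63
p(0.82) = -1.01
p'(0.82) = 6.34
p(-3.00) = 39.72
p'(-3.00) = -17.88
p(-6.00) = -5.05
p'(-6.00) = 7.41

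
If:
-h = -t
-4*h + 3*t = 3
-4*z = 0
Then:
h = -3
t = -3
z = 0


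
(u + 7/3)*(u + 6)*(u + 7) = u^3 + 46*u^2/3 + 217*u/3 + 98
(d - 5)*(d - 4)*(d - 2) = d^3 - 11*d^2 + 38*d - 40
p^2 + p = p*(p + 1)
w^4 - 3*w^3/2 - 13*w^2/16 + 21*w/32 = w*(w - 7/4)*(w - 1/2)*(w + 3/4)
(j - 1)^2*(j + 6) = j^3 + 4*j^2 - 11*j + 6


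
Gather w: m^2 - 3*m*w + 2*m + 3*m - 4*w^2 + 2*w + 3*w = m^2 + 5*m - 4*w^2 + w*(5 - 3*m)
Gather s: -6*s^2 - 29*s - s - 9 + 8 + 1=-6*s^2 - 30*s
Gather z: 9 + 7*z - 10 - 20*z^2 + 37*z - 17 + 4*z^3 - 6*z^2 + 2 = 4*z^3 - 26*z^2 + 44*z - 16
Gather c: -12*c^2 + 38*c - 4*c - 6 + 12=-12*c^2 + 34*c + 6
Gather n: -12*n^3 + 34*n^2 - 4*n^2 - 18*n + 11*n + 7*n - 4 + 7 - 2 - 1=-12*n^3 + 30*n^2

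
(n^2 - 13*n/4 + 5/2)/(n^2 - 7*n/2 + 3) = (4*n - 5)/(2*(2*n - 3))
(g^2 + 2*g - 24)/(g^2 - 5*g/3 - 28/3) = 3*(g + 6)/(3*g + 7)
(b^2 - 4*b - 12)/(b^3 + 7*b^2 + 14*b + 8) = (b - 6)/(b^2 + 5*b + 4)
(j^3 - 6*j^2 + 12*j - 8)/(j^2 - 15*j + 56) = (j^3 - 6*j^2 + 12*j - 8)/(j^2 - 15*j + 56)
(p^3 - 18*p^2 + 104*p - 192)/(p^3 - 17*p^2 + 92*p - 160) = (p - 6)/(p - 5)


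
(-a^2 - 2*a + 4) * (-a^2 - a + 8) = a^4 + 3*a^3 - 10*a^2 - 20*a + 32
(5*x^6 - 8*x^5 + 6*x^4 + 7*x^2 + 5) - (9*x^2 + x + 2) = 5*x^6 - 8*x^5 + 6*x^4 - 2*x^2 - x + 3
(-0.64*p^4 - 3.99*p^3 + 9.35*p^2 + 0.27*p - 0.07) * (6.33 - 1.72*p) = 1.1008*p^5 + 2.8116*p^4 - 41.3387*p^3 + 58.7211*p^2 + 1.8295*p - 0.4431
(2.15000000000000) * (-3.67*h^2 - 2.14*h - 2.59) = -7.8905*h^2 - 4.601*h - 5.5685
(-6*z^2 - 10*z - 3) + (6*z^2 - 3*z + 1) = -13*z - 2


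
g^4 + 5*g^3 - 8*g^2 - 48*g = g*(g - 3)*(g + 4)^2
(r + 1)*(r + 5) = r^2 + 6*r + 5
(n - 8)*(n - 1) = n^2 - 9*n + 8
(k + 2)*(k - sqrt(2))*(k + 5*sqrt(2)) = k^3 + 2*k^2 + 4*sqrt(2)*k^2 - 10*k + 8*sqrt(2)*k - 20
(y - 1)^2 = y^2 - 2*y + 1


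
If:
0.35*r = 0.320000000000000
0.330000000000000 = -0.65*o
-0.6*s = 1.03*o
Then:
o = -0.51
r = 0.91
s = 0.87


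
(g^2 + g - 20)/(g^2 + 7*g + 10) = (g - 4)/(g + 2)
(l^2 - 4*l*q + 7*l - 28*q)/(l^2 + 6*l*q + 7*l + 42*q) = (l - 4*q)/(l + 6*q)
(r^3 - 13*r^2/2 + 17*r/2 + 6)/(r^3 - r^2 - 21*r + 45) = (r^2 - 7*r/2 - 2)/(r^2 + 2*r - 15)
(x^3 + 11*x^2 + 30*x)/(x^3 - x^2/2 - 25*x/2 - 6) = 2*x*(x^2 + 11*x + 30)/(2*x^3 - x^2 - 25*x - 12)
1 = 1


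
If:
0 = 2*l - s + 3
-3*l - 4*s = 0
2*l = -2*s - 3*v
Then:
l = -12/11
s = 9/11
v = 2/11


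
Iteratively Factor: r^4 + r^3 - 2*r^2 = (r)*(r^3 + r^2 - 2*r) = r^2*(r^2 + r - 2) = r^2*(r - 1)*(r + 2)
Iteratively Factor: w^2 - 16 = (w + 4)*(w - 4)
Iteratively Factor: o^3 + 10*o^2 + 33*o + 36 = (o + 3)*(o^2 + 7*o + 12) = (o + 3)^2*(o + 4)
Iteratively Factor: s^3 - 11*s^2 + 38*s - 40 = (s - 2)*(s^2 - 9*s + 20) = (s - 5)*(s - 2)*(s - 4)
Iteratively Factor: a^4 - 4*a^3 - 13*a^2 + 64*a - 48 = (a + 4)*(a^3 - 8*a^2 + 19*a - 12) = (a - 3)*(a + 4)*(a^2 - 5*a + 4) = (a - 4)*(a - 3)*(a + 4)*(a - 1)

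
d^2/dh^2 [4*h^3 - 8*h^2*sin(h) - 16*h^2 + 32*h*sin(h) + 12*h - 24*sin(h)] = 8*h^2*sin(h) - 32*sqrt(2)*h*sin(h + pi/4) + 24*h + 8*sin(h) + 64*cos(h) - 32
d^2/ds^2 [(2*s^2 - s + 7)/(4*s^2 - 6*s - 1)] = 8*(8*s^3 + 90*s^2 - 129*s + 72)/(64*s^6 - 288*s^5 + 384*s^4 - 72*s^3 - 96*s^2 - 18*s - 1)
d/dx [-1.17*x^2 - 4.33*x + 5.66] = -2.34*x - 4.33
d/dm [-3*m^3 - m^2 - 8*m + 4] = -9*m^2 - 2*m - 8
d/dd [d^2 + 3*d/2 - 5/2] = 2*d + 3/2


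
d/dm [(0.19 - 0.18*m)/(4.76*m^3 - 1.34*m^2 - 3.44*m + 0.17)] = (1.7136*m^3 - 2.9544*m^2 + 0.5092*m + 0.623)/(22.6576*m^6 - 12.7568*m^5 - 30.9532*m^4 + 10.8376*m^3 + 11.378*m^2 - 1.1696*m + 0.0289)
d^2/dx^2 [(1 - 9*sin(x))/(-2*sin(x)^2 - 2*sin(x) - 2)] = (-9*sin(x)^5 + 13*sin(x)^4 + 75*sin(x)^3 - 70*sin(x) - 18)/(2*(sin(x)^2 + sin(x) + 1)^3)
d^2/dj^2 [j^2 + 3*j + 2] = 2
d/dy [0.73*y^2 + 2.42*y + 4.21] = 1.46*y + 2.42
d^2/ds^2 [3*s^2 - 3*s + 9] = 6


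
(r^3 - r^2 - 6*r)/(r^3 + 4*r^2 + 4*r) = (r - 3)/(r + 2)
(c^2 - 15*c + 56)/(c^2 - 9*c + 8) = (c - 7)/(c - 1)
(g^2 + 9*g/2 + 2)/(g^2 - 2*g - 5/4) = 2*(g + 4)/(2*g - 5)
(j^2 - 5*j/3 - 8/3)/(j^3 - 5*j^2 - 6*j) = (j - 8/3)/(j*(j - 6))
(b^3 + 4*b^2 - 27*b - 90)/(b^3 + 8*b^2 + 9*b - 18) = (b - 5)/(b - 1)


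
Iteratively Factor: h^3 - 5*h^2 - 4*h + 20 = (h - 2)*(h^2 - 3*h - 10) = (h - 2)*(h + 2)*(h - 5)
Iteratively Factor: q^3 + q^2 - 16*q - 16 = (q + 4)*(q^2 - 3*q - 4) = (q - 4)*(q + 4)*(q + 1)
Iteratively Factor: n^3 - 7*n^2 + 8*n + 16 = (n - 4)*(n^2 - 3*n - 4) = (n - 4)*(n + 1)*(n - 4)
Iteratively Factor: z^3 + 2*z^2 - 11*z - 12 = (z - 3)*(z^2 + 5*z + 4) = (z - 3)*(z + 1)*(z + 4)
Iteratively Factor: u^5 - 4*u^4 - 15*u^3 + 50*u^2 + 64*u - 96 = (u + 2)*(u^4 - 6*u^3 - 3*u^2 + 56*u - 48) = (u + 2)*(u + 3)*(u^3 - 9*u^2 + 24*u - 16) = (u - 1)*(u + 2)*(u + 3)*(u^2 - 8*u + 16) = (u - 4)*(u - 1)*(u + 2)*(u + 3)*(u - 4)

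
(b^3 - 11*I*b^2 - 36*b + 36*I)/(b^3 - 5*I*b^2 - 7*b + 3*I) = (b^2 - 8*I*b - 12)/(b^2 - 2*I*b - 1)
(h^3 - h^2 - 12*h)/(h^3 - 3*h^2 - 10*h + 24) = h/(h - 2)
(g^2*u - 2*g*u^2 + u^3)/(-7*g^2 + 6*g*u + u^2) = u*(-g + u)/(7*g + u)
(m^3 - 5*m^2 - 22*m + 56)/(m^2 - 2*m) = m - 3 - 28/m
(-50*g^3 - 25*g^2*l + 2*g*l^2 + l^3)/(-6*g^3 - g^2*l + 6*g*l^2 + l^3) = (50*g^3 + 25*g^2*l - 2*g*l^2 - l^3)/(6*g^3 + g^2*l - 6*g*l^2 - l^3)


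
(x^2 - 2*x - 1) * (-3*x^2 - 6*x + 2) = -3*x^4 + 17*x^2 + 2*x - 2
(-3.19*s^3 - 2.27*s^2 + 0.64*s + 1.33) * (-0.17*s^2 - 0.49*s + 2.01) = 0.5423*s^5 + 1.949*s^4 - 5.4084*s^3 - 5.1024*s^2 + 0.6347*s + 2.6733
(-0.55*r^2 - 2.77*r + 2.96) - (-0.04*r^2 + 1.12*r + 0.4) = -0.51*r^2 - 3.89*r + 2.56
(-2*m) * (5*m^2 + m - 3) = -10*m^3 - 2*m^2 + 6*m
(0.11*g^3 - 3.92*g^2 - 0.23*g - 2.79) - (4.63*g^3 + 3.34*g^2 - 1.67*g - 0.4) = -4.52*g^3 - 7.26*g^2 + 1.44*g - 2.39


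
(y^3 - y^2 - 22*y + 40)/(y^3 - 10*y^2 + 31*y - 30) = (y^2 + y - 20)/(y^2 - 8*y + 15)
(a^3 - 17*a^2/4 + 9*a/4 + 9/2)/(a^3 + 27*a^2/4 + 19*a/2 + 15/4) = (a^2 - 5*a + 6)/(a^2 + 6*a + 5)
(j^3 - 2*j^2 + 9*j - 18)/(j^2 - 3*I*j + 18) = (j^2 - j*(2 + 3*I) + 6*I)/(j - 6*I)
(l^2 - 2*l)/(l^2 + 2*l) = (l - 2)/(l + 2)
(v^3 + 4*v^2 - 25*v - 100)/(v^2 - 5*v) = v + 9 + 20/v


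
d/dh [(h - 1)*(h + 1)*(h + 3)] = 3*h^2 + 6*h - 1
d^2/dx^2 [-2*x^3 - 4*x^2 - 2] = -12*x - 8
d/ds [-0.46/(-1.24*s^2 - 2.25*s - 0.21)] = (-1.1408*s - 1.035)/(1.24*s^2 + 2.25*s + 0.21)^2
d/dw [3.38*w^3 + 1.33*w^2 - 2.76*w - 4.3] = 10.14*w^2 + 2.66*w - 2.76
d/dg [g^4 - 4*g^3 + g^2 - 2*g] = 4*g^3 - 12*g^2 + 2*g - 2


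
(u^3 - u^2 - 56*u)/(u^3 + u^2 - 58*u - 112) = u/(u + 2)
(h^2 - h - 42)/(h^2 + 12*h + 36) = (h - 7)/(h + 6)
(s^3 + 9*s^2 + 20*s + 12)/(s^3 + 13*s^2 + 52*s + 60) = (s + 1)/(s + 5)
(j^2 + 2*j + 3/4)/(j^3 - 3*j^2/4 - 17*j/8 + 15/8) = 2*(2*j + 1)/(4*j^2 - 9*j + 5)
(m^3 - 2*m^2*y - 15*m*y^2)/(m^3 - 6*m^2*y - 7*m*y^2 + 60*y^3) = m/(m - 4*y)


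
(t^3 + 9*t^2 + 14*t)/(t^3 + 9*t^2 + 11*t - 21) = t*(t + 2)/(t^2 + 2*t - 3)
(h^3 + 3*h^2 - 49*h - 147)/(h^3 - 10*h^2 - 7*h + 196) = (h^2 + 10*h + 21)/(h^2 - 3*h - 28)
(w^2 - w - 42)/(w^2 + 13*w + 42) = (w - 7)/(w + 7)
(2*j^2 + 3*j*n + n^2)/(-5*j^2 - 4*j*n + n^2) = (-2*j - n)/(5*j - n)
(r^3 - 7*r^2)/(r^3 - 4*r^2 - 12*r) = r*(7 - r)/(-r^2 + 4*r + 12)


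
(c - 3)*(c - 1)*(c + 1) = c^3 - 3*c^2 - c + 3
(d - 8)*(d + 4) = d^2 - 4*d - 32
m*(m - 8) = m^2 - 8*m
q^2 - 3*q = q*(q - 3)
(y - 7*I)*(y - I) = y^2 - 8*I*y - 7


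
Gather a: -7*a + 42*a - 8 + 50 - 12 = 35*a + 30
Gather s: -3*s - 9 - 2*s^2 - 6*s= -2*s^2 - 9*s - 9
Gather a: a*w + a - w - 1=a*(w + 1) - w - 1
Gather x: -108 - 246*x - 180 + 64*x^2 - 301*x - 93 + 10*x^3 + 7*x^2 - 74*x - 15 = 10*x^3 + 71*x^2 - 621*x - 396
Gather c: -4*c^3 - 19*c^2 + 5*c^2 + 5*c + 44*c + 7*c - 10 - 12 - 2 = -4*c^3 - 14*c^2 + 56*c - 24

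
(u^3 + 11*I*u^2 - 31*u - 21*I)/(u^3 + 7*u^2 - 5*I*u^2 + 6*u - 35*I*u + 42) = (u^2 + 10*I*u - 21)/(u^2 + u*(7 - 6*I) - 42*I)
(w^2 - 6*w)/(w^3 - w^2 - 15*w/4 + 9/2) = 4*w*(w - 6)/(4*w^3 - 4*w^2 - 15*w + 18)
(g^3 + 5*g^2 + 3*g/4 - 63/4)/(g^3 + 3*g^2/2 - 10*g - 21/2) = (2*g^2 + 3*g - 9)/(2*(g^2 - 2*g - 3))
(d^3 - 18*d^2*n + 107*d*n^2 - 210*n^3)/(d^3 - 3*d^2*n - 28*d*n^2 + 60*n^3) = (d^2 - 12*d*n + 35*n^2)/(d^2 + 3*d*n - 10*n^2)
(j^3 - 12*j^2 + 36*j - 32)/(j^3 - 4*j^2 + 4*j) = (j - 8)/j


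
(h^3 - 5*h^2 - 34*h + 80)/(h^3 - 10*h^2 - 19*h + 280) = (h - 2)/(h - 7)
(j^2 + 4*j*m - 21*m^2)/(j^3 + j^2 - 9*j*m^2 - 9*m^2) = (j + 7*m)/(j^2 + 3*j*m + j + 3*m)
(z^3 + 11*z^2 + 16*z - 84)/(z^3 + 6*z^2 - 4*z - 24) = (z + 7)/(z + 2)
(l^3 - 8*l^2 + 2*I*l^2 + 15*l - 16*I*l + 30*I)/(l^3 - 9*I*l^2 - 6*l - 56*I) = (l^2 - 8*l + 15)/(l^2 - 11*I*l - 28)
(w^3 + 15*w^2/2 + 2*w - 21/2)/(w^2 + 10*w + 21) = (2*w^2 + w - 3)/(2*(w + 3))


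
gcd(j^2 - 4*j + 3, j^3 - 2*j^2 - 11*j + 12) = j - 1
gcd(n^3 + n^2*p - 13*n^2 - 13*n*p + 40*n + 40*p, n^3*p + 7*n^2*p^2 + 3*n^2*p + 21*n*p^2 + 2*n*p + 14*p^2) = 1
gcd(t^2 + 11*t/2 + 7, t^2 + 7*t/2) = t + 7/2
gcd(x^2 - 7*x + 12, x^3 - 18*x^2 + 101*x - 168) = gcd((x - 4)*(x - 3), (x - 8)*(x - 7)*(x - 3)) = x - 3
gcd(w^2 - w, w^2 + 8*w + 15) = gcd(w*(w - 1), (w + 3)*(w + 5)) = 1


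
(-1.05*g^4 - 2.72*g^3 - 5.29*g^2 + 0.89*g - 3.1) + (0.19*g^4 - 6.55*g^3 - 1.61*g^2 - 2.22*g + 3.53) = -0.86*g^4 - 9.27*g^3 - 6.9*g^2 - 1.33*g + 0.43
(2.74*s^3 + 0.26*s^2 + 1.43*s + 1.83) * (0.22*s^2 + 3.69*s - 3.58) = 0.6028*s^5 + 10.1678*s^4 - 8.5352*s^3 + 4.7485*s^2 + 1.6333*s - 6.5514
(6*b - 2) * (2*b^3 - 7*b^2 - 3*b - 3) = 12*b^4 - 46*b^3 - 4*b^2 - 12*b + 6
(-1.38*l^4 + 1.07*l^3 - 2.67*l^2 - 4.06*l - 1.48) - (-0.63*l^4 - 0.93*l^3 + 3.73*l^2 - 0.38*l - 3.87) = -0.75*l^4 + 2.0*l^3 - 6.4*l^2 - 3.68*l + 2.39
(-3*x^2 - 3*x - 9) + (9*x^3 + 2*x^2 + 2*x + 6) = 9*x^3 - x^2 - x - 3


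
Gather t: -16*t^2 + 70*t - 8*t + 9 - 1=-16*t^2 + 62*t + 8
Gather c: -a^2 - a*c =-a^2 - a*c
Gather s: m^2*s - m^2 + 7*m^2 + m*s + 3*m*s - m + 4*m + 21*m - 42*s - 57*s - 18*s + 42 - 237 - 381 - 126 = 6*m^2 + 24*m + s*(m^2 + 4*m - 117) - 702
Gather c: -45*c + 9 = 9 - 45*c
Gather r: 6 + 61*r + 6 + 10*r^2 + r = 10*r^2 + 62*r + 12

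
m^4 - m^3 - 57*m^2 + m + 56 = (m - 8)*(m - 1)*(m + 1)*(m + 7)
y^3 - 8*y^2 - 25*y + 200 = (y - 8)*(y - 5)*(y + 5)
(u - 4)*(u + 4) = u^2 - 16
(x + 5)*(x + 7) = x^2 + 12*x + 35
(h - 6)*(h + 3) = h^2 - 3*h - 18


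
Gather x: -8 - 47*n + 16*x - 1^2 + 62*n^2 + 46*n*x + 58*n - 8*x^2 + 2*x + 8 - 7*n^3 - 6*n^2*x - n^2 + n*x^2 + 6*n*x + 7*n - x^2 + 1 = -7*n^3 + 61*n^2 + 18*n + x^2*(n - 9) + x*(-6*n^2 + 52*n + 18)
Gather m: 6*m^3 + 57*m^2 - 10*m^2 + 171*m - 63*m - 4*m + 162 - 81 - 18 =6*m^3 + 47*m^2 + 104*m + 63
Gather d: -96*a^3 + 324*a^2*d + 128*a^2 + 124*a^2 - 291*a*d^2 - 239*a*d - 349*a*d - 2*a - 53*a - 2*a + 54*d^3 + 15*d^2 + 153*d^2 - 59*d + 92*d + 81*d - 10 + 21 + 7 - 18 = -96*a^3 + 252*a^2 - 57*a + 54*d^3 + d^2*(168 - 291*a) + d*(324*a^2 - 588*a + 114)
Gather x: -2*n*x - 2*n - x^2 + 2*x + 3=-2*n - x^2 + x*(2 - 2*n) + 3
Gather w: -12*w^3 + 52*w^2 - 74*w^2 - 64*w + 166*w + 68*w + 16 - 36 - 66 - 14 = -12*w^3 - 22*w^2 + 170*w - 100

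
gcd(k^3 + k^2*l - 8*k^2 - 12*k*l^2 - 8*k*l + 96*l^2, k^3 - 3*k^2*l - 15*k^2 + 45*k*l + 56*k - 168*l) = k^2 - 3*k*l - 8*k + 24*l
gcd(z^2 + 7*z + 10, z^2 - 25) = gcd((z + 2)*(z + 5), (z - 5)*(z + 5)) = z + 5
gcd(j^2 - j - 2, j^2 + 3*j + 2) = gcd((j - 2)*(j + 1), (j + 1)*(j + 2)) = j + 1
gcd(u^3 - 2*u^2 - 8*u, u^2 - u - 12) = u - 4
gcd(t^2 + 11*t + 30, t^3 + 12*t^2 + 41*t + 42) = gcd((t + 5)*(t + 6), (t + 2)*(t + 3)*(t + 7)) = 1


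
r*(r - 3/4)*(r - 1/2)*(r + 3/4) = r^4 - r^3/2 - 9*r^2/16 + 9*r/32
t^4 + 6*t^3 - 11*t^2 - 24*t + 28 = (t - 2)*(t - 1)*(t + 2)*(t + 7)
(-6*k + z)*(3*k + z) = -18*k^2 - 3*k*z + z^2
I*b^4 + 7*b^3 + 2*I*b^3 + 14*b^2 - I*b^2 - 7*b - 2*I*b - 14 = (b - 1)*(b + 2)*(b - 7*I)*(I*b + I)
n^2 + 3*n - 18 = (n - 3)*(n + 6)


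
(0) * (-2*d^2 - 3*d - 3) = 0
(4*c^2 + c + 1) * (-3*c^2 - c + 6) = -12*c^4 - 7*c^3 + 20*c^2 + 5*c + 6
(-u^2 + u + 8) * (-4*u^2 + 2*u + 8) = 4*u^4 - 6*u^3 - 38*u^2 + 24*u + 64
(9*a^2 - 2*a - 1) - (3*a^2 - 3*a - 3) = 6*a^2 + a + 2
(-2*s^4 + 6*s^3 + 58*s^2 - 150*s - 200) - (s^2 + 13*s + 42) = -2*s^4 + 6*s^3 + 57*s^2 - 163*s - 242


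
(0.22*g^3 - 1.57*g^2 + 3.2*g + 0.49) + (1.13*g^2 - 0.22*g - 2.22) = 0.22*g^3 - 0.44*g^2 + 2.98*g - 1.73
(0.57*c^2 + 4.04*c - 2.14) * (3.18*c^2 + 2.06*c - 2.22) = 1.8126*c^4 + 14.0214*c^3 + 0.251799999999999*c^2 - 13.3772*c + 4.7508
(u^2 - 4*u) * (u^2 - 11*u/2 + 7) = u^4 - 19*u^3/2 + 29*u^2 - 28*u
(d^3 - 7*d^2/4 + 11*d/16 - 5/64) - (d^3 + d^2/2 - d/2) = -9*d^2/4 + 19*d/16 - 5/64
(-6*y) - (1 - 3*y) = -3*y - 1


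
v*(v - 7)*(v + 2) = v^3 - 5*v^2 - 14*v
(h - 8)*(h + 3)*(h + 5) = h^3 - 49*h - 120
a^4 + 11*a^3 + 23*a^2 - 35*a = a*(a - 1)*(a + 5)*(a + 7)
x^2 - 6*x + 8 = (x - 4)*(x - 2)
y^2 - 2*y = y*(y - 2)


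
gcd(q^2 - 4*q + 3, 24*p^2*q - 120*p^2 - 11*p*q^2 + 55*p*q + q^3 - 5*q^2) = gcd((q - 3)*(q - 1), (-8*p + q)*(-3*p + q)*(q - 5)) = 1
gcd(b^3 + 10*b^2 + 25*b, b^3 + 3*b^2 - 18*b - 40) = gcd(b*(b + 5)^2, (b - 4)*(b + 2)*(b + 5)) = b + 5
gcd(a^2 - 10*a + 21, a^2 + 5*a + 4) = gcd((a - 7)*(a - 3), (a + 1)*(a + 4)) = 1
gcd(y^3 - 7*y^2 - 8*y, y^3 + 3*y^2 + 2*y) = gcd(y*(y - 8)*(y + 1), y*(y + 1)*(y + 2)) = y^2 + y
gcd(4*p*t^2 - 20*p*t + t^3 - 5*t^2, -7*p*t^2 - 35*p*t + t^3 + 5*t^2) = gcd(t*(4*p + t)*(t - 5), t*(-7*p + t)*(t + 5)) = t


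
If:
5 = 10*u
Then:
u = 1/2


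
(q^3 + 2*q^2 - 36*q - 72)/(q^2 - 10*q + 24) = (q^2 + 8*q + 12)/(q - 4)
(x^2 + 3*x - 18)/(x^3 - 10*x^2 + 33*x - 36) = (x + 6)/(x^2 - 7*x + 12)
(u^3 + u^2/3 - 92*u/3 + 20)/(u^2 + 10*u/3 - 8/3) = (u^2 + u - 30)/(u + 4)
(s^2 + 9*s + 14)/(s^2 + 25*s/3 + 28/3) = 3*(s + 2)/(3*s + 4)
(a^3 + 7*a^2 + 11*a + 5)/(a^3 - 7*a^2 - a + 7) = (a^2 + 6*a + 5)/(a^2 - 8*a + 7)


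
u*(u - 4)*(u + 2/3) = u^3 - 10*u^2/3 - 8*u/3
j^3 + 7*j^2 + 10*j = j*(j + 2)*(j + 5)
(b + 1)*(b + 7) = b^2 + 8*b + 7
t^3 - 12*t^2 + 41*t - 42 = (t - 7)*(t - 3)*(t - 2)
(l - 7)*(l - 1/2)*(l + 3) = l^3 - 9*l^2/2 - 19*l + 21/2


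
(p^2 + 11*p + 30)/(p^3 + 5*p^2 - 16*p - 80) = (p + 6)/(p^2 - 16)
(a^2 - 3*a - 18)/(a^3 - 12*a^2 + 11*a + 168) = (a - 6)/(a^2 - 15*a + 56)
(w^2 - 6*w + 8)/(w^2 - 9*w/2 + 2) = 2*(w - 2)/(2*w - 1)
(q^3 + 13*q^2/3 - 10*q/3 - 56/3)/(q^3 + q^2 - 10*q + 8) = (q + 7/3)/(q - 1)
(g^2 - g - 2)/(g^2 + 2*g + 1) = (g - 2)/(g + 1)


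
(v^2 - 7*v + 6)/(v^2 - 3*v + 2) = (v - 6)/(v - 2)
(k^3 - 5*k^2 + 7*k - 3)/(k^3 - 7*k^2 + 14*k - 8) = (k^2 - 4*k + 3)/(k^2 - 6*k + 8)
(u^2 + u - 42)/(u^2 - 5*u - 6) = (u + 7)/(u + 1)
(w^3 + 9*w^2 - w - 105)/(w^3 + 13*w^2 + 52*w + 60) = (w^2 + 4*w - 21)/(w^2 + 8*w + 12)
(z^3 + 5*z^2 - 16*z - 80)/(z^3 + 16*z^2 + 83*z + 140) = (z - 4)/(z + 7)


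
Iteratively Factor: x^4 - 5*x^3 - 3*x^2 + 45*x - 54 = (x - 3)*(x^3 - 2*x^2 - 9*x + 18) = (x - 3)*(x + 3)*(x^2 - 5*x + 6) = (x - 3)*(x - 2)*(x + 3)*(x - 3)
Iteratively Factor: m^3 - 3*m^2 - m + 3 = (m - 1)*(m^2 - 2*m - 3) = (m - 1)*(m + 1)*(m - 3)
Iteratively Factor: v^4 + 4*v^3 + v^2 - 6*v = (v + 3)*(v^3 + v^2 - 2*v) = (v - 1)*(v + 3)*(v^2 + 2*v) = (v - 1)*(v + 2)*(v + 3)*(v)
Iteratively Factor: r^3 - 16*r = (r)*(r^2 - 16) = r*(r + 4)*(r - 4)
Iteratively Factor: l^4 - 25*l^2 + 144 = (l + 3)*(l^3 - 3*l^2 - 16*l + 48) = (l + 3)*(l + 4)*(l^2 - 7*l + 12) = (l - 4)*(l + 3)*(l + 4)*(l - 3)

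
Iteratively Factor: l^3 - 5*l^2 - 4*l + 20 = (l - 2)*(l^2 - 3*l - 10) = (l - 2)*(l + 2)*(l - 5)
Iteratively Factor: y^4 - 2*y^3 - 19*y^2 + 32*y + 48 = (y + 1)*(y^3 - 3*y^2 - 16*y + 48) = (y - 4)*(y + 1)*(y^2 + y - 12) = (y - 4)*(y - 3)*(y + 1)*(y + 4)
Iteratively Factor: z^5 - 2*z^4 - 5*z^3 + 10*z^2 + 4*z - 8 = (z - 2)*(z^4 - 5*z^2 + 4) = (z - 2)*(z - 1)*(z^3 + z^2 - 4*z - 4) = (z - 2)^2*(z - 1)*(z^2 + 3*z + 2) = (z - 2)^2*(z - 1)*(z + 2)*(z + 1)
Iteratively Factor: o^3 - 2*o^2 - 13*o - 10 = (o - 5)*(o^2 + 3*o + 2) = (o - 5)*(o + 2)*(o + 1)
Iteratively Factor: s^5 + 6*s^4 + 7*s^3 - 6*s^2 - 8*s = (s + 1)*(s^4 + 5*s^3 + 2*s^2 - 8*s) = (s + 1)*(s + 2)*(s^3 + 3*s^2 - 4*s) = s*(s + 1)*(s + 2)*(s^2 + 3*s - 4) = s*(s + 1)*(s + 2)*(s + 4)*(s - 1)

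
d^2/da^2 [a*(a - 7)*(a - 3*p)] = 6*a - 6*p - 14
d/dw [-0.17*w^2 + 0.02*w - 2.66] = 0.02 - 0.34*w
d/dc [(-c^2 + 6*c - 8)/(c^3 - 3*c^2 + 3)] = (3*c*(c - 2)*(c^2 - 6*c + 8) + 2*(3 - c)*(c^3 - 3*c^2 + 3))/(c^3 - 3*c^2 + 3)^2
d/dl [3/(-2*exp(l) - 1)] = 6*exp(l)/(2*exp(l) + 1)^2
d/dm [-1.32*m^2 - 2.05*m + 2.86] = -2.64*m - 2.05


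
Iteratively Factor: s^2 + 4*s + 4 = (s + 2)*(s + 2)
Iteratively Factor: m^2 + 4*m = (m)*(m + 4)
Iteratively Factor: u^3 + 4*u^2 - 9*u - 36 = (u + 4)*(u^2 - 9) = (u + 3)*(u + 4)*(u - 3)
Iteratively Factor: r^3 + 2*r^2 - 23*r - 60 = (r + 4)*(r^2 - 2*r - 15) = (r - 5)*(r + 4)*(r + 3)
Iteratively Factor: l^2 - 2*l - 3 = (l - 3)*(l + 1)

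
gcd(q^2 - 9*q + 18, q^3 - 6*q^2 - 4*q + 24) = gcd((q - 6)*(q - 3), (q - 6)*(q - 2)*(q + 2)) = q - 6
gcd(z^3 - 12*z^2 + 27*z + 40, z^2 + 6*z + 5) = z + 1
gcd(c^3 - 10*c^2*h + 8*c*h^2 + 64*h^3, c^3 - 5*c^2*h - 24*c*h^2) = c - 8*h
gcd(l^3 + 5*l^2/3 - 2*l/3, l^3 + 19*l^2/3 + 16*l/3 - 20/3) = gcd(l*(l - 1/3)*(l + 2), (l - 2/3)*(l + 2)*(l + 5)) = l + 2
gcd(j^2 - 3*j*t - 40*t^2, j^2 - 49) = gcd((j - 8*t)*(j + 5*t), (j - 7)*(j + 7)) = 1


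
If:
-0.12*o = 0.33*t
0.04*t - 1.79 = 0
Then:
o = -123.06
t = 44.75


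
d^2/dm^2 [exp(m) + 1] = exp(m)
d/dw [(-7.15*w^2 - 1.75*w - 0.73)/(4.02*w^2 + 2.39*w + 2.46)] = (-10.0535*w^2 - 29.3088*w - 2.5603)/(16.1604*w^4 + 19.2156*w^3 + 25.4905*w^2 + 11.7588*w + 6.0516)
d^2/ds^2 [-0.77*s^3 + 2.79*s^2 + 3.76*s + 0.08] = 5.58 - 4.62*s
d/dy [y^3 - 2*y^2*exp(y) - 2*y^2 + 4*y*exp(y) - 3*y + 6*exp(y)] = -2*y^2*exp(y) + 3*y^2 - 4*y + 10*exp(y) - 3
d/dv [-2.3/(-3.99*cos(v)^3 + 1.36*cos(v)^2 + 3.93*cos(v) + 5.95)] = (27.531*cos(v)^2 - 6.256*cos(v) - 9.039)*sin(v)/(-3.99*cos(v)^3 + 1.36*cos(v)^2 + 3.93*cos(v) + 5.95)^2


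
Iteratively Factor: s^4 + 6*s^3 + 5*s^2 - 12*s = (s + 4)*(s^3 + 2*s^2 - 3*s) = s*(s + 4)*(s^2 + 2*s - 3) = s*(s + 3)*(s + 4)*(s - 1)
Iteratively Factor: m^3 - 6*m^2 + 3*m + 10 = (m - 2)*(m^2 - 4*m - 5) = (m - 2)*(m + 1)*(m - 5)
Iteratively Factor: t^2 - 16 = (t + 4)*(t - 4)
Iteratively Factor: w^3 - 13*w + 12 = (w + 4)*(w^2 - 4*w + 3) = (w - 1)*(w + 4)*(w - 3)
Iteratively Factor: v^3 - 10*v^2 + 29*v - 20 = (v - 4)*(v^2 - 6*v + 5) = (v - 4)*(v - 1)*(v - 5)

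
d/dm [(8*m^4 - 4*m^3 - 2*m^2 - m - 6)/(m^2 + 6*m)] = (16*m^5 + 140*m^4 - 48*m^3 - 11*m^2 + 12*m + 36)/(m^2*(m^2 + 12*m + 36))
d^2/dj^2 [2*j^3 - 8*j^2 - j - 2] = 12*j - 16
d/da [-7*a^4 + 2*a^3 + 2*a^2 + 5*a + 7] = -28*a^3 + 6*a^2 + 4*a + 5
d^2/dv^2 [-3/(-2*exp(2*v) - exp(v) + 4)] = 3*(2*(4*exp(v) + 1)^2*exp(v) - (8*exp(v) + 1)*(2*exp(2*v) + exp(v) - 4))*exp(v)/(2*exp(2*v) + exp(v) - 4)^3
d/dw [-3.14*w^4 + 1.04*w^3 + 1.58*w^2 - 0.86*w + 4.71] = -12.56*w^3 + 3.12*w^2 + 3.16*w - 0.86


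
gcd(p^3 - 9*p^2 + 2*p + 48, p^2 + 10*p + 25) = 1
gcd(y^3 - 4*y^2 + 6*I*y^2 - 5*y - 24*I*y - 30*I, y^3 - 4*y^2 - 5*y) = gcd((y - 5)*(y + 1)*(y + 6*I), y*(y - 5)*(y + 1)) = y^2 - 4*y - 5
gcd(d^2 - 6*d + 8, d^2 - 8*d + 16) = d - 4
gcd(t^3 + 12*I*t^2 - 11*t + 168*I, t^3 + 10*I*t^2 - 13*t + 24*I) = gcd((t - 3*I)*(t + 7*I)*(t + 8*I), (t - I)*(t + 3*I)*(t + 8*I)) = t + 8*I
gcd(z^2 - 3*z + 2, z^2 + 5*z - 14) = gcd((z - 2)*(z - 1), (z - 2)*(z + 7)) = z - 2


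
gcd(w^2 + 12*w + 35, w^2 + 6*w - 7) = w + 7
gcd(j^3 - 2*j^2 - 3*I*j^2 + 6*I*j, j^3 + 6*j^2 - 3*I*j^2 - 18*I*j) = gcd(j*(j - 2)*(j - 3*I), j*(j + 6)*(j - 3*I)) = j^2 - 3*I*j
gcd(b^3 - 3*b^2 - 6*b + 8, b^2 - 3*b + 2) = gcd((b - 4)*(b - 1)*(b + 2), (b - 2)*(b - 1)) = b - 1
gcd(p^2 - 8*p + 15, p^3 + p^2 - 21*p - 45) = p - 5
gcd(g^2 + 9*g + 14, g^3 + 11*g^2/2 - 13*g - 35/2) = g + 7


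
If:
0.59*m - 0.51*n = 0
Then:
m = 0.864406779661017*n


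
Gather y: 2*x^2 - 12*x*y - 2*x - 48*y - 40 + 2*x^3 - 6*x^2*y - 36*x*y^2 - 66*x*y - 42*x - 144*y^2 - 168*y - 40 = 2*x^3 + 2*x^2 - 44*x + y^2*(-36*x - 144) + y*(-6*x^2 - 78*x - 216) - 80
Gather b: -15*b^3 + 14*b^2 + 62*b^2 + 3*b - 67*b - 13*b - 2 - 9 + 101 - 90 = -15*b^3 + 76*b^2 - 77*b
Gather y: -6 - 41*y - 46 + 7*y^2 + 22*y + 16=7*y^2 - 19*y - 36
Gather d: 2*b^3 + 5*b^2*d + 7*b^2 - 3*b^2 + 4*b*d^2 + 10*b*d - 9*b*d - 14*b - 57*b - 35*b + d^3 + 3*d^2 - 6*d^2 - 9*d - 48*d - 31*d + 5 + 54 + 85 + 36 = 2*b^3 + 4*b^2 - 106*b + d^3 + d^2*(4*b - 3) + d*(5*b^2 + b - 88) + 180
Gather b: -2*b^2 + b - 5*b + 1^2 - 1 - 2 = -2*b^2 - 4*b - 2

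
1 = 1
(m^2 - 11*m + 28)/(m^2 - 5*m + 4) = (m - 7)/(m - 1)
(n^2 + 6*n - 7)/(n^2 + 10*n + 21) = (n - 1)/(n + 3)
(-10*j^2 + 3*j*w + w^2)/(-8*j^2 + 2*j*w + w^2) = (5*j + w)/(4*j + w)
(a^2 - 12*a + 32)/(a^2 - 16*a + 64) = (a - 4)/(a - 8)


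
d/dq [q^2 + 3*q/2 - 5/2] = 2*q + 3/2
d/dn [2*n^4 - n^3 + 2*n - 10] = 8*n^3 - 3*n^2 + 2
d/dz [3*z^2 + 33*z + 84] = 6*z + 33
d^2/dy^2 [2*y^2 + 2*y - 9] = 4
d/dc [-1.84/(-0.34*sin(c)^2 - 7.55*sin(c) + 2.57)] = -(1.2512*sin(c) + 13.892)*cos(c)/(0.34*sin(c)^2 + 7.55*sin(c) - 2.57)^2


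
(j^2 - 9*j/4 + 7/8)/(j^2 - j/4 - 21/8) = (2*j - 1)/(2*j + 3)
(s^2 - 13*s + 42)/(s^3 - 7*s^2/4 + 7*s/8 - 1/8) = 8*(s^2 - 13*s + 42)/(8*s^3 - 14*s^2 + 7*s - 1)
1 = 1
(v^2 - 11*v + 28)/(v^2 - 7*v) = (v - 4)/v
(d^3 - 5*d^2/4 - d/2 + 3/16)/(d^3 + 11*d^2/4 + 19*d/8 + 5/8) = (8*d^2 - 14*d + 3)/(2*(4*d^2 + 9*d + 5))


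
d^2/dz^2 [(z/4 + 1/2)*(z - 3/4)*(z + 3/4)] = 3*z/2 + 1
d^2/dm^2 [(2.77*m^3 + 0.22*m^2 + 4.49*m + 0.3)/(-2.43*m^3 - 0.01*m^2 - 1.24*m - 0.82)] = (-2.46353400000001*m^6 - 108.998622*m^5 + 48.299166*m^4 + 24.610786*m^3 + 85.048956*m^2 - 7.39002*m + 7.917368)/(14.348907*m^9 + 0.177147*m^8 + 21.966957*m^7 + 14.706847*m^6 + 11.329032*m^5 + 14.871318*m^4 + 6.869428*m^3 + 3.802668*m^2 + 2.501328*m + 0.551368)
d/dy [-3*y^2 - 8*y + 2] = -6*y - 8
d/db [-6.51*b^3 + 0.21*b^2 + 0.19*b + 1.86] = -19.53*b^2 + 0.42*b + 0.19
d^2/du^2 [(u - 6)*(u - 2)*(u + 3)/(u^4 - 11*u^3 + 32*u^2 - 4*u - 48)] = 2*(u^3 + 9*u^2 - 15*u + 27)/(u^6 - 9*u^5 + 15*u^4 + 45*u^3 - 60*u^2 - 144*u - 64)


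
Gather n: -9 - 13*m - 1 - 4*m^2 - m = -4*m^2 - 14*m - 10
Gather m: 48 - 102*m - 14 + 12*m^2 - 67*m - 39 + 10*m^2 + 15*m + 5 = 22*m^2 - 154*m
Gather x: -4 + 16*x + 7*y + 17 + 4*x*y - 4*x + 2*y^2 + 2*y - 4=x*(4*y + 12) + 2*y^2 + 9*y + 9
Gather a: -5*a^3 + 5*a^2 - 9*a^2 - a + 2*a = -5*a^3 - 4*a^2 + a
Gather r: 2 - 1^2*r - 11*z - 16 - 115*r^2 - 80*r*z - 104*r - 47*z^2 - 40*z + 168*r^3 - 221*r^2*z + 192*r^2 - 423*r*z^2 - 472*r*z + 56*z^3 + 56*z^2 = 168*r^3 + r^2*(77 - 221*z) + r*(-423*z^2 - 552*z - 105) + 56*z^3 + 9*z^2 - 51*z - 14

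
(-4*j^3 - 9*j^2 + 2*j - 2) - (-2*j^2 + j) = -4*j^3 - 7*j^2 + j - 2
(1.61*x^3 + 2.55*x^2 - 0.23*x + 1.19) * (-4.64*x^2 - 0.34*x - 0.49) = -7.4704*x^5 - 12.3794*x^4 - 0.5887*x^3 - 6.6929*x^2 - 0.2919*x - 0.5831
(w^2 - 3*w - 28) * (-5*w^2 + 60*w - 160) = -5*w^4 + 75*w^3 - 200*w^2 - 1200*w + 4480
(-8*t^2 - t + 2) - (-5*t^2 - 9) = -3*t^2 - t + 11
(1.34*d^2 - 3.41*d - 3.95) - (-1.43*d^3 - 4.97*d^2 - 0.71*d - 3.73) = 1.43*d^3 + 6.31*d^2 - 2.7*d - 0.22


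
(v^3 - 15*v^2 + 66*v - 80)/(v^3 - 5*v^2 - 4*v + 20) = (v - 8)/(v + 2)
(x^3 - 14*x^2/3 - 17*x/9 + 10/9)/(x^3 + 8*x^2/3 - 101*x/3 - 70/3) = (x - 1/3)/(x + 7)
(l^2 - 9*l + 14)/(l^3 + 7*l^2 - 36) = (l - 7)/(l^2 + 9*l + 18)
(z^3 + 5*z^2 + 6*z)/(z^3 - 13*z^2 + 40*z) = (z^2 + 5*z + 6)/(z^2 - 13*z + 40)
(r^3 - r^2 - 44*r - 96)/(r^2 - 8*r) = r + 7 + 12/r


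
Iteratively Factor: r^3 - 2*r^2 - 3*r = (r + 1)*(r^2 - 3*r) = r*(r + 1)*(r - 3)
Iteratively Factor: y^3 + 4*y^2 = (y + 4)*(y^2) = y*(y + 4)*(y)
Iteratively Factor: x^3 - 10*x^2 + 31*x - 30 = (x - 3)*(x^2 - 7*x + 10) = (x - 3)*(x - 2)*(x - 5)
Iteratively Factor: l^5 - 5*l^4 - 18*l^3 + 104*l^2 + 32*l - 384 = (l - 3)*(l^4 - 2*l^3 - 24*l^2 + 32*l + 128) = (l - 3)*(l + 4)*(l^3 - 6*l^2 + 32) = (l - 3)*(l + 2)*(l + 4)*(l^2 - 8*l + 16) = (l - 4)*(l - 3)*(l + 2)*(l + 4)*(l - 4)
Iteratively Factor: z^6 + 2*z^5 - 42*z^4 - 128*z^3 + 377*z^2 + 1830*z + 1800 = (z - 5)*(z^5 + 7*z^4 - 7*z^3 - 163*z^2 - 438*z - 360) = (z - 5)*(z + 2)*(z^4 + 5*z^3 - 17*z^2 - 129*z - 180) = (z - 5)*(z + 2)*(z + 3)*(z^3 + 2*z^2 - 23*z - 60) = (z - 5)*(z + 2)*(z + 3)*(z + 4)*(z^2 - 2*z - 15) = (z - 5)^2*(z + 2)*(z + 3)*(z + 4)*(z + 3)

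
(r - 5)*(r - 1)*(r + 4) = r^3 - 2*r^2 - 19*r + 20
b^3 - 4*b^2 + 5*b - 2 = (b - 2)*(b - 1)^2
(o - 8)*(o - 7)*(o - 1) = o^3 - 16*o^2 + 71*o - 56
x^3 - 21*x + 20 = (x - 4)*(x - 1)*(x + 5)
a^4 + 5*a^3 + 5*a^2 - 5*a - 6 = (a - 1)*(a + 1)*(a + 2)*(a + 3)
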